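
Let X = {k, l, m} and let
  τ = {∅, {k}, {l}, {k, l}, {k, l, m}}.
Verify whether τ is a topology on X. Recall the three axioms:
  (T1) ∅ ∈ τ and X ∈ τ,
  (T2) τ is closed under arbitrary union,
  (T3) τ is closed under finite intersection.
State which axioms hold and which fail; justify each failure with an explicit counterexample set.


τ IS a topology on X.

Axiom (T1): ∅ ∈ τ? Yes; X ∈ τ? Yes.
Axiom (T2/T3): check pairwise unions and intersections of members of τ.
All pairwise intersections and unions checked — each lies in τ. Therefore τ satisfies (T1), (T2), (T3): it IS a topology on X.


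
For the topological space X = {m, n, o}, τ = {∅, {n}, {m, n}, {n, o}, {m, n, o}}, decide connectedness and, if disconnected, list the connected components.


(X, τ) is connected.

Find clopen sets (U ∈ τ with X ∖ U ∈ τ):
  U = ∅, X ∖ U = {m, n, o} — both open, so U is clopen.
  U = {m, n, o}, X ∖ U = ∅ — both open, so U is clopen.
Only trivial clopens (∅ and X) exist, so (X, τ) is connected.
Compute connected components by grouping points that agree on all clopens:
  component: {m, n, o}


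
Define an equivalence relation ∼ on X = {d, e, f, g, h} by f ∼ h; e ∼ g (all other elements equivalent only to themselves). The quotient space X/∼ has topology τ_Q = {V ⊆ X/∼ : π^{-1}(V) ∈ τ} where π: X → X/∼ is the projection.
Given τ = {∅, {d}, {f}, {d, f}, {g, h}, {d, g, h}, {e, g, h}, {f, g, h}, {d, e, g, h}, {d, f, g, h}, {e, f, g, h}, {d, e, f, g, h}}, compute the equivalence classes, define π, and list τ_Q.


X/∼ = {[d], [e=g], [f=h]}; |τ_Q| = 4.

Equivalence classes: [d], [e=g], [f=h].
Quotient map π: X → X/∼ sends d ↦ [d], e ↦ [e=g], f ↦ [f=h], g ↦ [e=g], h ↦ [f=h].
For each subset V ⊆ X/∼, compute π^{-1}(V) ⊆ X and check whether π^{-1}(V) ∈ τ. V is open in τ_Q iff π^{-1}(V) ∈ τ.
  V = {}: π^{-1}(V) = ∅ ∈ τ ✓.
  V = {[d]}: π^{-1}(V) = {d} ∈ τ ✓.
  V = {[e=g]}: π^{-1}(V) = {e, g} ∉ τ ✗.
  V = {[d], [e=g]}: π^{-1}(V) = {d, e, g} ∉ τ ✗.
  V = {[f=h]}: π^{-1}(V) = {f, h} ∉ τ ✗.
  V = {[d], [f=h]}: π^{-1}(V) = {d, f, h} ∉ τ ✗.
  V = {[e=g], [f=h]}: π^{-1}(V) = {e, f, g, h} ∈ τ ✓.
  V = {[d], [e=g], [f=h]}: π^{-1}(V) = {d, e, f, g, h} ∈ τ ✓.
Open sets in the quotient: τ_Q = {{}, {[d]}, {[e=g], [f=h]}, {[d], [e=g], [f=h]}} (4 elements).


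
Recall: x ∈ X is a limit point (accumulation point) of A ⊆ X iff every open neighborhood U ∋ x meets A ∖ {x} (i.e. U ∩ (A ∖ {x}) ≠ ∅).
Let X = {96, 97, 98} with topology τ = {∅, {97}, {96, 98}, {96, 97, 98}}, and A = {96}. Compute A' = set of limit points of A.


A' = {98}

For each x ∈ X, list the open sets U ∈ τ with x ∈ U, then check whether U ∩ (A ∖ {x}) ≠ ∅ for every such U.
  x = 96: open {96, 98} ∋ x has {96, 98} ∩ (A ∖ {96}) = ∅, so x is NOT a limit point.
  x = 97: open {97} ∋ x has {97} ∩ (A ∖ {97}) = ∅, so x is NOT a limit point.
  x = 98: opens ∋ x are {96, 98}, {96, 97, 98}; each meets A ∖ {98}, so x IS a limit point.
Collecting: A' = {98}.


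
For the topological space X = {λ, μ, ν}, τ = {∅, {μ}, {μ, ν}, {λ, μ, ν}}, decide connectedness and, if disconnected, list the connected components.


(X, τ) is connected.

Find clopen sets (U ∈ τ with X ∖ U ∈ τ):
  U = ∅, X ∖ U = {λ, μ, ν} — both open, so U is clopen.
  U = {λ, μ, ν}, X ∖ U = ∅ — both open, so U is clopen.
Only trivial clopens (∅ and X) exist, so (X, τ) is connected.
Compute connected components by grouping points that agree on all clopens:
  component: {λ, μ, ν}


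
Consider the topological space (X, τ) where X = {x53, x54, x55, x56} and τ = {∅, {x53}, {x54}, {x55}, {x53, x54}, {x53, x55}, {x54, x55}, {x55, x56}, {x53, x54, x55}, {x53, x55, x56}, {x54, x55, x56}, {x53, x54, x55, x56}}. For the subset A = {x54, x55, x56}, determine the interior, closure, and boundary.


int(A) = {x54, x55, x56}, cl(A) = {x54, x55, x56}, ∂A = ∅.

Closed sets in (X, τ) are complements of opens:
  closed(X, τ) = {∅, {x53}, {x54}, {x56}, {x53, x54}, {x53, x56}, {x54, x56}, {x55, x56}, {x53, x54, x56}, {x53, x55, x56}, {x54, x55, x56}, {x53, x54, x55, x56}}.
int(A) = ⋃ {U ∈ τ : U ⊆ A}. Opens contained in A: ∅, {x54}, {x55}, {x54, x55}, {x55, x56}, {x54, x55, x56}.
Taking the union of these: int(A) = {x54, x55, x56}.
cl(A) = ⋂ {C closed : A ⊆ C}. Closed sets containing A: {x54, x55, x56}, {x53, x54, x55, x56}.
Intersecting these: cl(A) = {x54, x55, x56}.
∂A = cl(A) ∖ int(A) = {x54, x55, x56} ∖ {x54, x55, x56} = ∅.


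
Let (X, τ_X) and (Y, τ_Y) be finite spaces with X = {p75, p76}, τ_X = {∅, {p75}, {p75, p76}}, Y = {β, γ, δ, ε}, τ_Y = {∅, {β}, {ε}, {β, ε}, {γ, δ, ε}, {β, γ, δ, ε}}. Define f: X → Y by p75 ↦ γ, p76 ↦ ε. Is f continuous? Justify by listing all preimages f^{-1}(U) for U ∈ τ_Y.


f is NOT continuous.

Compute f^{-1}(U) for each U ∈ τ_Y:
  U = ∅: f^{-1}(U) = ∅ ∈ τ_X ✓.
  U = {β}: f^{-1}(U) = ∅ ∈ τ_X ✓.
  U = {ε}: f^{-1}(U) = {p76} ∉ τ_X ✗.
  U = {β, ε}: f^{-1}(U) = {p76} ∉ τ_X ✗.
  U = {γ, δ, ε}: f^{-1}(U) = {p75, p76} ∈ τ_X ✓.
  U = {β, γ, δ, ε}: f^{-1}(U) = {p75, p76} ∈ τ_X ✓.
Found U = {ε} with f^{-1}(U) = {p76} not in τ_X. Therefore f is NOT continuous.


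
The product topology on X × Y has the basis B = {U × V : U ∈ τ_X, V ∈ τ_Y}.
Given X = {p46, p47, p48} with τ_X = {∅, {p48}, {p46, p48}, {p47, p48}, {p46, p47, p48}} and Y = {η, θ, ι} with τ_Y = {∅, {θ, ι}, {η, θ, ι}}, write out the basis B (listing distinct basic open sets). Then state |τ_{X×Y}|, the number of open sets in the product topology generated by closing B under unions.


Basis B = {∅ × ∅, {p48} × {θ, ι}, {p48} × {η, θ, ι}, {p46, p48} × {θ, ι}, {p47, p48} × {θ, ι}, {p46, p48} × {η, θ, ι}, {p46, p47, p48} × {θ, ι}, {p47, p48} × {η, θ, ι}, {p46, p47, p48} × {η, θ, ι}}; |τ_{X×Y}| = 14.

Enumerate products U × V with U ∈ τ_X, V ∈ τ_Y (deduplicated):
  ∅ × ∅ = {} (∅)
  {p48} × {θ, ι} = {(p48,θ), (p48,ι)}
  {p48} × {η, θ, ι} = {(p48,η), (p48,θ), (p48,ι)}
  {p46, p48} × {θ, ι} = {(p46,θ), (p46,ι), (p48,θ), (p48,ι)}
  {p47, p48} × {θ, ι} = {(p47,θ), (p47,ι), (p48,θ), (p48,ι)}
  {p46, p48} × {η, θ, ι} = {(p46,η), (p46,θ), (p46,ι), (p48,η), (p48,θ), (p48,ι)}
  {p46, p47, p48} × {θ, ι} = {(p46,θ), (p46,ι), (p47,θ), (p47,ι), (p48,θ), (p48,ι)}
  {p47, p48} × {η, θ, ι} = {(p47,η), (p47,θ), (p47,ι), (p48,η), (p48,θ), (p48,ι)}
  {p46, p47, p48} × {η, θ, ι} = {(p46,η), (p46,θ), (p46,ι), (p47,η), (p47,θ), (p47,ι), (p48,η), (p48,θ), (p48,ι)}
These 9 distinct sets form the basis B.
Close under arbitrary unions to get τ_{X×Y}; counting gives |τ_{X×Y}| = 14.


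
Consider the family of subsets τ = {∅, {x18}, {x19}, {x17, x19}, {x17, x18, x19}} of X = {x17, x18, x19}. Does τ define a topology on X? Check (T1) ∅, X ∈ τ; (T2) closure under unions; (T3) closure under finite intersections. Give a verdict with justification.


τ is NOT a topology on X.

Axiom (T1): ∅ ∈ τ? Yes; X ∈ τ? Yes.
Axiom (T2/T3): check pairwise unions and intersections of members of τ.
Counterexample for (T2): {x18} ∪ {x19} = {x18, x19} ∉ τ. Therefore τ is NOT a topology.


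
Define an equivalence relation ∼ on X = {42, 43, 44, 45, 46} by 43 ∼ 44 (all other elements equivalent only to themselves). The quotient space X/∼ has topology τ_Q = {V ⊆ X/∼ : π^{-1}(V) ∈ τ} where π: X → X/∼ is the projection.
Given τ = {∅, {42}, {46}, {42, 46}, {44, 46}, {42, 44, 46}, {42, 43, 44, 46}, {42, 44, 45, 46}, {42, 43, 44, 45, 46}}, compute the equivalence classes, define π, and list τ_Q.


X/∼ = {[42], [43=44], [45], [46]}; |τ_Q| = 6.

Equivalence classes: [42], [43=44], [45], [46].
Quotient map π: X → X/∼ sends 42 ↦ [42], 43 ↦ [43=44], 44 ↦ [43=44], 45 ↦ [45], 46 ↦ [46].
For each subset V ⊆ X/∼, compute π^{-1}(V) ⊆ X and check whether π^{-1}(V) ∈ τ. V is open in τ_Q iff π^{-1}(V) ∈ τ.
  V = {}: π^{-1}(V) = ∅ ∈ τ ✓.
  V = {[42]}: π^{-1}(V) = {42} ∈ τ ✓.
  V = {[43=44]}: π^{-1}(V) = {43, 44} ∉ τ ✗.
  V = {[42], [43=44]}: π^{-1}(V) = {42, 43, 44} ∉ τ ✗.
  V = {[45]}: π^{-1}(V) = {45} ∉ τ ✗.
  V = {[42], [45]}: π^{-1}(V) = {42, 45} ∉ τ ✗.
  V = {[43=44], [45]}: π^{-1}(V) = {43, 44, 45} ∉ τ ✗.
  V = {[42], [43=44], [45]}: π^{-1}(V) = {42, 43, 44, 45} ∉ τ ✗.
  V = {[46]}: π^{-1}(V) = {46} ∈ τ ✓.
  V = {[42], [46]}: π^{-1}(V) = {42, 46} ∈ τ ✓.
  V = {[43=44], [46]}: π^{-1}(V) = {43, 44, 46} ∉ τ ✗.
  V = {[42], [43=44], [46]}: π^{-1}(V) = {42, 43, 44, 46} ∈ τ ✓.
  V = {[45], [46]}: π^{-1}(V) = {45, 46} ∉ τ ✗.
  V = {[42], [45], [46]}: π^{-1}(V) = {42, 45, 46} ∉ τ ✗.
  V = {[43=44], [45], [46]}: π^{-1}(V) = {43, 44, 45, 46} ∉ τ ✗.
  V = {[42], [43=44], [45], [46]}: π^{-1}(V) = {42, 43, 44, 45, 46} ∈ τ ✓.
Open sets in the quotient: τ_Q = {{}, {[42]}, {[46]}, {[42], [46]}, {[42], [43=44], [46]}, {[42], [43=44], [45], [46]}} (6 elements).


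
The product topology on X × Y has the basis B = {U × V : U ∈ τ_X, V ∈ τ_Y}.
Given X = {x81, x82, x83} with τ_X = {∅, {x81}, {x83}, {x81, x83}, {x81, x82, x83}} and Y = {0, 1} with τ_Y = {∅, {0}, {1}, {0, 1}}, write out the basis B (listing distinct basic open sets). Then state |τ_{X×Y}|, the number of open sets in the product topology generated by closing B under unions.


Basis B = {∅ × ∅, {x81} × {0}, {x81} × {1}, {x83} × {0}, {x83} × {1}, {x81} × {0, 1}, {x81, x83} × {0}, {x81, x83} × {1}, {x83} × {0, 1}, {x81, x82, x83} × {0}, {x81, x82, x83} × {1}, {x81, x83} × {0, 1}, {x81, x82, x83} × {0, 1}}; |τ_{X×Y}| = 25.

Enumerate products U × V with U ∈ τ_X, V ∈ τ_Y (deduplicated):
  ∅ × ∅ = {} (∅)
  {x81} × {0} = {(x81,0)}
  {x81} × {1} = {(x81,1)}
  {x83} × {0} = {(x83,0)}
  {x83} × {1} = {(x83,1)}
  {x81} × {0, 1} = {(x81,0), (x81,1)}
  {x81, x83} × {0} = {(x81,0), (x83,0)}
  {x81, x83} × {1} = {(x81,1), (x83,1)}
  {x83} × {0, 1} = {(x83,0), (x83,1)}
  {x81, x82, x83} × {0} = {(x81,0), (x82,0), (x83,0)}
  {x81, x82, x83} × {1} = {(x81,1), (x82,1), (x83,1)}
  {x81, x83} × {0, 1} = {(x81,0), (x81,1), (x83,0), (x83,1)}
  {x81, x82, x83} × {0, 1} = {(x81,0), (x81,1), (x82,0), (x82,1), (x83,0), (x83,1)}
These 13 distinct sets form the basis B.
Close under arbitrary unions to get τ_{X×Y}; counting gives |τ_{X×Y}| = 25.


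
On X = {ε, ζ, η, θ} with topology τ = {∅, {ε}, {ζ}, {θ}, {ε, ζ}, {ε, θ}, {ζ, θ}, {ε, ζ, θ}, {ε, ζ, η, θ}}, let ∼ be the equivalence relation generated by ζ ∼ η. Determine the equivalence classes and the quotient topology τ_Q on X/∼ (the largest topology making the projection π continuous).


X/∼ = {[ε], [ζ=η], [θ]}; |τ_Q| = 5.

Equivalence classes: [ε], [ζ=η], [θ].
Quotient map π: X → X/∼ sends ε ↦ [ε], ζ ↦ [ζ=η], η ↦ [ζ=η], θ ↦ [θ].
For each subset V ⊆ X/∼, compute π^{-1}(V) ⊆ X and check whether π^{-1}(V) ∈ τ. V is open in τ_Q iff π^{-1}(V) ∈ τ.
  V = {}: π^{-1}(V) = ∅ ∈ τ ✓.
  V = {[ε]}: π^{-1}(V) = {ε} ∈ τ ✓.
  V = {[ζ=η]}: π^{-1}(V) = {ζ, η} ∉ τ ✗.
  V = {[ε], [ζ=η]}: π^{-1}(V) = {ε, ζ, η} ∉ τ ✗.
  V = {[θ]}: π^{-1}(V) = {θ} ∈ τ ✓.
  V = {[ε], [θ]}: π^{-1}(V) = {ε, θ} ∈ τ ✓.
  V = {[ζ=η], [θ]}: π^{-1}(V) = {ζ, η, θ} ∉ τ ✗.
  V = {[ε], [ζ=η], [θ]}: π^{-1}(V) = {ε, ζ, η, θ} ∈ τ ✓.
Open sets in the quotient: τ_Q = {{}, {[ε]}, {[θ]}, {[ε], [θ]}, {[ε], [ζ=η], [θ]}} (5 elements).


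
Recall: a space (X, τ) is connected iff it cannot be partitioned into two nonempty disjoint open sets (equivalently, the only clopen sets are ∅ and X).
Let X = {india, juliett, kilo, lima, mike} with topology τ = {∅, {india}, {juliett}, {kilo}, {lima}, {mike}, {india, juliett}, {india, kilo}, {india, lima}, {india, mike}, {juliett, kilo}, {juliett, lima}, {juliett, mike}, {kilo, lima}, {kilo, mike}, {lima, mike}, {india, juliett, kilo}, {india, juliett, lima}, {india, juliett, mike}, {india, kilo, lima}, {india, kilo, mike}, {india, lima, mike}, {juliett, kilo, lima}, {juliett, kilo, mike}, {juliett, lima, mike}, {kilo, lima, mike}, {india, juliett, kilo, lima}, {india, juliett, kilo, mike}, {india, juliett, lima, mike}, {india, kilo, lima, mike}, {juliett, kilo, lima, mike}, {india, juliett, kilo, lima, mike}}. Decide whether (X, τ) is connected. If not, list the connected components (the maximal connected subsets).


(X, τ) is disconnected; components = [{india}, {juliett}, {kilo}, {lima}, {mike}].

Find clopen sets (U ∈ τ with X ∖ U ∈ τ):
  U = ∅, X ∖ U = {india, juliett, kilo, lima, mike} — both open, so U is clopen.
  U = {india}, X ∖ U = {juliett, kilo, lima, mike} — both open, so U is clopen.
  U = {juliett}, X ∖ U = {india, kilo, lima, mike} — both open, so U is clopen.
  U = {kilo}, X ∖ U = {india, juliett, lima, mike} — both open, so U is clopen.
  U = {lima}, X ∖ U = {india, juliett, kilo, mike} — both open, so U is clopen.
  U = {mike}, X ∖ U = {india, juliett, kilo, lima} — both open, so U is clopen.
  U = {india, juliett}, X ∖ U = {kilo, lima, mike} — both open, so U is clopen.
  U = {india, kilo}, X ∖ U = {juliett, lima, mike} — both open, so U is clopen.
  U = {india, lima}, X ∖ U = {juliett, kilo, mike} — both open, so U is clopen.
  U = {india, mike}, X ∖ U = {juliett, kilo, lima} — both open, so U is clopen.
  U = {juliett, kilo}, X ∖ U = {india, lima, mike} — both open, so U is clopen.
  U = {juliett, lima}, X ∖ U = {india, kilo, mike} — both open, so U is clopen.
  U = {juliett, mike}, X ∖ U = {india, kilo, lima} — both open, so U is clopen.
  U = {kilo, lima}, X ∖ U = {india, juliett, mike} — both open, so U is clopen.
  U = {kilo, mike}, X ∖ U = {india, juliett, lima} — both open, so U is clopen.
  U = {lima, mike}, X ∖ U = {india, juliett, kilo} — both open, so U is clopen.
  U = {india, juliett, kilo}, X ∖ U = {lima, mike} — both open, so U is clopen.
  U = {india, juliett, lima}, X ∖ U = {kilo, mike} — both open, so U is clopen.
  U = {india, juliett, mike}, X ∖ U = {kilo, lima} — both open, so U is clopen.
  U = {india, kilo, lima}, X ∖ U = {juliett, mike} — both open, so U is clopen.
  U = {india, kilo, mike}, X ∖ U = {juliett, lima} — both open, so U is clopen.
  U = {india, lima, mike}, X ∖ U = {juliett, kilo} — both open, so U is clopen.
  U = {juliett, kilo, lima}, X ∖ U = {india, mike} — both open, so U is clopen.
  U = {juliett, kilo, mike}, X ∖ U = {india, lima} — both open, so U is clopen.
  U = {juliett, lima, mike}, X ∖ U = {india, kilo} — both open, so U is clopen.
  U = {kilo, lima, mike}, X ∖ U = {india, juliett} — both open, so U is clopen.
  U = {india, juliett, kilo, lima}, X ∖ U = {mike} — both open, so U is clopen.
  U = {india, juliett, kilo, mike}, X ∖ U = {lima} — both open, so U is clopen.
  U = {india, juliett, lima, mike}, X ∖ U = {kilo} — both open, so U is clopen.
  U = {india, kilo, lima, mike}, X ∖ U = {juliett} — both open, so U is clopen.
  U = {juliett, kilo, lima, mike}, X ∖ U = {india} — both open, so U is clopen.
  U = {india, juliett, kilo, lima, mike}, X ∖ U = ∅ — both open, so U is clopen.
Nontrivial clopen(s) exist: e.g. {lima, mike}. So (X, τ) is disconnected.
Compute connected components by grouping points that agree on all clopens:
  component: {india}
  component: {juliett}
  component: {kilo}
  component: {lima}
  component: {mike}


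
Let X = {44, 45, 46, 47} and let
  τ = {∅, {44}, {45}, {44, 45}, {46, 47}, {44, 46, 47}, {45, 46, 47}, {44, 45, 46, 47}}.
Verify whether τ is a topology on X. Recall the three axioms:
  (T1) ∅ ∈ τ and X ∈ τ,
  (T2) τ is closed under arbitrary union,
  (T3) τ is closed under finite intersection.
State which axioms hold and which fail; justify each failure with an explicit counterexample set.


τ IS a topology on X.

Axiom (T1): ∅ ∈ τ? Yes; X ∈ τ? Yes.
Axiom (T2/T3): check pairwise unions and intersections of members of τ.
All pairwise intersections and unions checked — each lies in τ. Therefore τ satisfies (T1), (T2), (T3): it IS a topology on X.


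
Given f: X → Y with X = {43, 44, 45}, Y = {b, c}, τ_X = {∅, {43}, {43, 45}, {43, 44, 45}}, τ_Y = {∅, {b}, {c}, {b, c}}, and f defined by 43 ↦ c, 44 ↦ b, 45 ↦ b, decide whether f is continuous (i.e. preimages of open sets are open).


f is NOT continuous.

Compute f^{-1}(U) for each U ∈ τ_Y:
  U = ∅: f^{-1}(U) = ∅ ∈ τ_X ✓.
  U = {b}: f^{-1}(U) = {44, 45} ∉ τ_X ✗.
  U = {c}: f^{-1}(U) = {43} ∈ τ_X ✓.
  U = {b, c}: f^{-1}(U) = {43, 44, 45} ∈ τ_X ✓.
Found U = {b} with f^{-1}(U) = {44, 45} not in τ_X. Therefore f is NOT continuous.


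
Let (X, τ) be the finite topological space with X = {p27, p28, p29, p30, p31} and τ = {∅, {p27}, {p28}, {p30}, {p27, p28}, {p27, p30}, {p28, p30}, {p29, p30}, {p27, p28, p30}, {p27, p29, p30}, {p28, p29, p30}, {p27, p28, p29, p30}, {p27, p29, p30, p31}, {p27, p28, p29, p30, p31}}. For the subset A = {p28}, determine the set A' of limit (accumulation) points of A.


A' = ∅

For each x ∈ X, list the open sets U ∈ τ with x ∈ U, then check whether U ∩ (A ∖ {x}) ≠ ∅ for every such U.
  x = p27: open {p27} ∋ x has {p27} ∩ (A ∖ {p27}) = ∅, so x is NOT a limit point.
  x = p28: open {p28} ∋ x has {p28} ∩ (A ∖ {p28}) = ∅, so x is NOT a limit point.
  x = p29: open {p29, p30} ∋ x has {p29, p30} ∩ (A ∖ {p29}) = ∅, so x is NOT a limit point.
  x = p30: open {p30} ∋ x has {p30} ∩ (A ∖ {p30}) = ∅, so x is NOT a limit point.
  x = p31: open {p27, p29, p30, p31} ∋ x has {p27, p29, p30, p31} ∩ (A ∖ {p31}) = ∅, so x is NOT a limit point.
Collecting: A' = ∅.


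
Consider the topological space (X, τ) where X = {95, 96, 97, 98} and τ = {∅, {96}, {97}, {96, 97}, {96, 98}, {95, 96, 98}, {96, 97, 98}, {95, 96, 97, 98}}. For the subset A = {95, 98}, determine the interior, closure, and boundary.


int(A) = ∅, cl(A) = {95, 98}, ∂A = {95, 98}.

Closed sets in (X, τ) are complements of opens:
  closed(X, τ) = {∅, {95}, {97}, {95, 97}, {95, 98}, {95, 96, 98}, {95, 97, 98}, {95, 96, 97, 98}}.
int(A) = ⋃ {U ∈ τ : U ⊆ A}. Opens contained in A: ∅.
Taking the union of these: int(A) = ∅.
cl(A) = ⋂ {C closed : A ⊆ C}. Closed sets containing A: {95, 98}, {95, 96, 98}, {95, 97, 98}, {95, 96, 97, 98}.
Intersecting these: cl(A) = {95, 98}.
∂A = cl(A) ∖ int(A) = {95, 98} ∖ ∅ = {95, 98}.


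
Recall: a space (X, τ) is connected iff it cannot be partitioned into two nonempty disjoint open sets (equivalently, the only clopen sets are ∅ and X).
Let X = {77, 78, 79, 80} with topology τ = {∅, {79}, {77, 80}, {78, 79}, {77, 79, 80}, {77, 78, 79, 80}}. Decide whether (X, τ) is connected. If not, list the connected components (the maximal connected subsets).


(X, τ) is disconnected; components = [{77, 80}, {78, 79}].

Find clopen sets (U ∈ τ with X ∖ U ∈ τ):
  U = ∅, X ∖ U = {77, 78, 79, 80} — both open, so U is clopen.
  U = {77, 80}, X ∖ U = {78, 79} — both open, so U is clopen.
  U = {78, 79}, X ∖ U = {77, 80} — both open, so U is clopen.
  U = {77, 78, 79, 80}, X ∖ U = ∅ — both open, so U is clopen.
Nontrivial clopen(s) exist: e.g. {78, 79}. So (X, τ) is disconnected.
Compute connected components by grouping points that agree on all clopens:
  component: {77, 80}
  component: {78, 79}


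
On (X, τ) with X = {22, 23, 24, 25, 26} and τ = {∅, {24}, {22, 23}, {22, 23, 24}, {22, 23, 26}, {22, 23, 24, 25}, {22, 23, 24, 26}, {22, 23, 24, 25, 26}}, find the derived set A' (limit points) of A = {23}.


A' = {22, 25, 26}

For each x ∈ X, list the open sets U ∈ τ with x ∈ U, then check whether U ∩ (A ∖ {x}) ≠ ∅ for every such U.
  x = 22: opens ∋ x are {22, 23}, {22, 23, 24}, {22, 23, 26}, {22, 23, 24, 25}, {22, 23, 24, 26}, {22, 23, 24, 25, 26}; each meets A ∖ {22}, so x IS a limit point.
  x = 23: open {22, 23} ∋ x has {22, 23} ∩ (A ∖ {23}) = ∅, so x is NOT a limit point.
  x = 24: open {24} ∋ x has {24} ∩ (A ∖ {24}) = ∅, so x is NOT a limit point.
  x = 25: opens ∋ x are {22, 23, 24, 25}, {22, 23, 24, 25, 26}; each meets A ∖ {25}, so x IS a limit point.
  x = 26: opens ∋ x are {22, 23, 26}, {22, 23, 24, 26}, {22, 23, 24, 25, 26}; each meets A ∖ {26}, so x IS a limit point.
Collecting: A' = {22, 25, 26}.


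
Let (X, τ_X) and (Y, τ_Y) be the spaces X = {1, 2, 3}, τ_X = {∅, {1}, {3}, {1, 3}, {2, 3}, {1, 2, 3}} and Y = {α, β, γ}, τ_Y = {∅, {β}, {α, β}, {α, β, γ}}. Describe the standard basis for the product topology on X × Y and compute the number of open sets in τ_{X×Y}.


Basis B = {∅ × ∅, {1} × {β}, {3} × {β}, {1} × {α, β}, {1, 3} × {β}, {2, 3} × {β}, {3} × {α, β}, {1} × {α, β, γ}, {1, 2, 3} × {β}, {3} × {α, β, γ}, {1, 3} × {α, β}, {2, 3} × {α, β}, {1, 3} × {α, β, γ}, {1, 2, 3} × {α, β}, {2, 3} × {α, β, γ}, {1, 2, 3} × {α, β, γ}}; |τ_{X×Y}| = 40.

Enumerate products U × V with U ∈ τ_X, V ∈ τ_Y (deduplicated):
  ∅ × ∅ = {} (∅)
  {1} × {β} = {(1,β)}
  {3} × {β} = {(3,β)}
  {1} × {α, β} = {(1,α), (1,β)}
  {1, 3} × {β} = {(1,β), (3,β)}
  {2, 3} × {β} = {(2,β), (3,β)}
  {3} × {α, β} = {(3,α), (3,β)}
  {1} × {α, β, γ} = {(1,α), (1,β), (1,γ)}
  {1, 2, 3} × {β} = {(1,β), (2,β), (3,β)}
  {3} × {α, β, γ} = {(3,α), (3,β), (3,γ)}
  {1, 3} × {α, β} = {(1,α), (1,β), (3,α), (3,β)}
  {2, 3} × {α, β} = {(2,α), (2,β), (3,α), (3,β)}
  {1, 3} × {α, β, γ} = {(1,α), (1,β), (1,γ), (3,α), (3,β), (3,γ)}
  {1, 2, 3} × {α, β} = {(1,α), (1,β), (2,α), (2,β), (3,α), (3,β)}
  {2, 3} × {α, β, γ} = {(2,α), (2,β), (2,γ), (3,α), (3,β), (3,γ)}
  {1, 2, 3} × {α, β, γ} = {(1,α), (1,β), (1,γ), (2,α), (2,β), (2,γ), (3,α), (3,β), (3,γ)}
These 16 distinct sets form the basis B.
Close under arbitrary unions to get τ_{X×Y}; counting gives |τ_{X×Y}| = 40.


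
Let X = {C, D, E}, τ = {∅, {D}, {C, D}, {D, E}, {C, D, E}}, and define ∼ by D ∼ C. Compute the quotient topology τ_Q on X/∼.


X/∼ = {[C=D], [E]}; |τ_Q| = 3.

Equivalence classes: [C=D], [E].
Quotient map π: X → X/∼ sends C ↦ [C=D], D ↦ [C=D], E ↦ [E].
For each subset V ⊆ X/∼, compute π^{-1}(V) ⊆ X and check whether π^{-1}(V) ∈ τ. V is open in τ_Q iff π^{-1}(V) ∈ τ.
  V = {}: π^{-1}(V) = ∅ ∈ τ ✓.
  V = {[C=D]}: π^{-1}(V) = {C, D} ∈ τ ✓.
  V = {[E]}: π^{-1}(V) = {E} ∉ τ ✗.
  V = {[C=D], [E]}: π^{-1}(V) = {C, D, E} ∈ τ ✓.
Open sets in the quotient: τ_Q = {{}, {[C=D]}, {[C=D], [E]}} (3 elements).


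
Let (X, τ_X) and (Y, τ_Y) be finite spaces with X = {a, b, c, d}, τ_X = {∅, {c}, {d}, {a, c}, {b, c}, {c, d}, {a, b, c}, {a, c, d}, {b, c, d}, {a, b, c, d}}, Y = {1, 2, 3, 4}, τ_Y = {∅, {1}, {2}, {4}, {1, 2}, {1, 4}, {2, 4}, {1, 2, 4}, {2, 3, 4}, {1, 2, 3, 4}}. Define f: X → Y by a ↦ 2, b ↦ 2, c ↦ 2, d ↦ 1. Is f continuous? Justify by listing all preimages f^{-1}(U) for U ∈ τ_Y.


f IS continuous.

Compute f^{-1}(U) for each U ∈ τ_Y:
  U = ∅: f^{-1}(U) = ∅ ∈ τ_X ✓.
  U = {1}: f^{-1}(U) = {d} ∈ τ_X ✓.
  U = {2}: f^{-1}(U) = {a, b, c} ∈ τ_X ✓.
  U = {4}: f^{-1}(U) = ∅ ∈ τ_X ✓.
  U = {1, 2}: f^{-1}(U) = {a, b, c, d} ∈ τ_X ✓.
  U = {1, 4}: f^{-1}(U) = {d} ∈ τ_X ✓.
  U = {2, 4}: f^{-1}(U) = {a, b, c} ∈ τ_X ✓.
  U = {1, 2, 4}: f^{-1}(U) = {a, b, c, d} ∈ τ_X ✓.
  U = {2, 3, 4}: f^{-1}(U) = {a, b, c} ∈ τ_X ✓.
  U = {1, 2, 3, 4}: f^{-1}(U) = {a, b, c, d} ∈ τ_X ✓.
Every preimage lies in τ_X, so f IS continuous.


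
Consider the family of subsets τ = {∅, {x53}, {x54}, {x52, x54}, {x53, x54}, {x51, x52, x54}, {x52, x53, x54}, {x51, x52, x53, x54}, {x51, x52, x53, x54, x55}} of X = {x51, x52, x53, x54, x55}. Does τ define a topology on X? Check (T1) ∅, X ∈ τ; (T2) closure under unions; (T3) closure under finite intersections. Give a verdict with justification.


τ IS a topology on X.

Axiom (T1): ∅ ∈ τ? Yes; X ∈ τ? Yes.
Axiom (T2/T3): check pairwise unions and intersections of members of τ.
All pairwise intersections and unions checked — each lies in τ. Therefore τ satisfies (T1), (T2), (T3): it IS a topology on X.


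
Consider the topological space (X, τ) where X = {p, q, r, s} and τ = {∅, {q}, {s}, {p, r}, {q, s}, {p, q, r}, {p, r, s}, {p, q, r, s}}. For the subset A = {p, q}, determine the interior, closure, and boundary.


int(A) = {q}, cl(A) = {p, q, r}, ∂A = {p, r}.

Closed sets in (X, τ) are complements of opens:
  closed(X, τ) = {∅, {q}, {s}, {p, r}, {q, s}, {p, q, r}, {p, r, s}, {p, q, r, s}}.
int(A) = ⋃ {U ∈ τ : U ⊆ A}. Opens contained in A: ∅, {q}.
Taking the union of these: int(A) = {q}.
cl(A) = ⋂ {C closed : A ⊆ C}. Closed sets containing A: {p, q, r}, {p, q, r, s}.
Intersecting these: cl(A) = {p, q, r}.
∂A = cl(A) ∖ int(A) = {p, q, r} ∖ {q} = {p, r}.


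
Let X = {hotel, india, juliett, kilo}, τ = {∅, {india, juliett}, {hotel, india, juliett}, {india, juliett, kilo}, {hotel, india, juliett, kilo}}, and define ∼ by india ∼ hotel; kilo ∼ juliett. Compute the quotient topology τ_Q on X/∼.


X/∼ = {[hotel=india], [juliett=kilo]}; |τ_Q| = 2.

Equivalence classes: [hotel=india], [juliett=kilo].
Quotient map π: X → X/∼ sends hotel ↦ [hotel=india], india ↦ [hotel=india], juliett ↦ [juliett=kilo], kilo ↦ [juliett=kilo].
For each subset V ⊆ X/∼, compute π^{-1}(V) ⊆ X and check whether π^{-1}(V) ∈ τ. V is open in τ_Q iff π^{-1}(V) ∈ τ.
  V = {}: π^{-1}(V) = ∅ ∈ τ ✓.
  V = {[hotel=india]}: π^{-1}(V) = {hotel, india} ∉ τ ✗.
  V = {[juliett=kilo]}: π^{-1}(V) = {juliett, kilo} ∉ τ ✗.
  V = {[hotel=india], [juliett=kilo]}: π^{-1}(V) = {hotel, india, juliett, kilo} ∈ τ ✓.
Open sets in the quotient: τ_Q = {{}, {[hotel=india], [juliett=kilo]}} (2 elements).


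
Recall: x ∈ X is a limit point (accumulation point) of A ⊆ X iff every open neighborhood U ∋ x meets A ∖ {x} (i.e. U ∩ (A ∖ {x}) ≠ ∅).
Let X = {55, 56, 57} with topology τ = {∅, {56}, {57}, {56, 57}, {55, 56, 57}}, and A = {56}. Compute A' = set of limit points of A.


A' = {55}

For each x ∈ X, list the open sets U ∈ τ with x ∈ U, then check whether U ∩ (A ∖ {x}) ≠ ∅ for every such U.
  x = 55: opens ∋ x are {55, 56, 57}; each meets A ∖ {55}, so x IS a limit point.
  x = 56: open {56} ∋ x has {56} ∩ (A ∖ {56}) = ∅, so x is NOT a limit point.
  x = 57: open {57} ∋ x has {57} ∩ (A ∖ {57}) = ∅, so x is NOT a limit point.
Collecting: A' = {55}.


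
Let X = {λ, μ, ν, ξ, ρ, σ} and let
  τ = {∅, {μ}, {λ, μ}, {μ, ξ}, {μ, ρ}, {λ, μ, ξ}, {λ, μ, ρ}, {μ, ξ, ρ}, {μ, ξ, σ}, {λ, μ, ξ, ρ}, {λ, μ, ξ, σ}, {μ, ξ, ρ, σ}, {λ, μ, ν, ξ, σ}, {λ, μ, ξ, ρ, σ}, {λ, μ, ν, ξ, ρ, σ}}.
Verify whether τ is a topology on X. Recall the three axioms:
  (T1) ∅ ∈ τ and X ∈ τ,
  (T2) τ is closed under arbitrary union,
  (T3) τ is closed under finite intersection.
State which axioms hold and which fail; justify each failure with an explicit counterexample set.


τ IS a topology on X.

Axiom (T1): ∅ ∈ τ? Yes; X ∈ τ? Yes.
Axiom (T2/T3): check pairwise unions and intersections of members of τ.
All pairwise intersections and unions checked — each lies in τ. Therefore τ satisfies (T1), (T2), (T3): it IS a topology on X.


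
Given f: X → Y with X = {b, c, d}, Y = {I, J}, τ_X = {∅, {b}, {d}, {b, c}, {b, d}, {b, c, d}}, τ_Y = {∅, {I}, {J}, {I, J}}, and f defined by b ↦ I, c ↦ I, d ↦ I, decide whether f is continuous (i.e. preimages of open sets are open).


f IS continuous.

Compute f^{-1}(U) for each U ∈ τ_Y:
  U = ∅: f^{-1}(U) = ∅ ∈ τ_X ✓.
  U = {I}: f^{-1}(U) = {b, c, d} ∈ τ_X ✓.
  U = {J}: f^{-1}(U) = ∅ ∈ τ_X ✓.
  U = {I, J}: f^{-1}(U) = {b, c, d} ∈ τ_X ✓.
Every preimage lies in τ_X, so f IS continuous.


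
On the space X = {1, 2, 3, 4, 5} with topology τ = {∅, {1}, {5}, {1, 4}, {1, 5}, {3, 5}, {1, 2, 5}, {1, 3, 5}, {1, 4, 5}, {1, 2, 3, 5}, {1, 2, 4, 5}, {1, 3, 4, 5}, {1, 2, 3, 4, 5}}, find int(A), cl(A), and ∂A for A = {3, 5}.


int(A) = {3, 5}, cl(A) = {2, 3, 5}, ∂A = {2}.

Closed sets in (X, τ) are complements of opens:
  closed(X, τ) = {∅, {2}, {3}, {4}, {2, 3}, {2, 4}, {3, 4}, {1, 2, 4}, {2, 3, 4}, {2, 3, 5}, {1, 2, 3, 4}, {2, 3, 4, 5}, {1, 2, 3, 4, 5}}.
int(A) = ⋃ {U ∈ τ : U ⊆ A}. Opens contained in A: ∅, {5}, {3, 5}.
Taking the union of these: int(A) = {3, 5}.
cl(A) = ⋂ {C closed : A ⊆ C}. Closed sets containing A: {2, 3, 5}, {2, 3, 4, 5}, {1, 2, 3, 4, 5}.
Intersecting these: cl(A) = {2, 3, 5}.
∂A = cl(A) ∖ int(A) = {2, 3, 5} ∖ {3, 5} = {2}.


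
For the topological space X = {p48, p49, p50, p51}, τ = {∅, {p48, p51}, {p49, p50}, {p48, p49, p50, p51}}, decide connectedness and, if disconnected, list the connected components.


(X, τ) is disconnected; components = [{p48, p51}, {p49, p50}].

Find clopen sets (U ∈ τ with X ∖ U ∈ τ):
  U = ∅, X ∖ U = {p48, p49, p50, p51} — both open, so U is clopen.
  U = {p48, p51}, X ∖ U = {p49, p50} — both open, so U is clopen.
  U = {p49, p50}, X ∖ U = {p48, p51} — both open, so U is clopen.
  U = {p48, p49, p50, p51}, X ∖ U = ∅ — both open, so U is clopen.
Nontrivial clopen(s) exist: e.g. {p49, p50}. So (X, τ) is disconnected.
Compute connected components by grouping points that agree on all clopens:
  component: {p48, p51}
  component: {p49, p50}


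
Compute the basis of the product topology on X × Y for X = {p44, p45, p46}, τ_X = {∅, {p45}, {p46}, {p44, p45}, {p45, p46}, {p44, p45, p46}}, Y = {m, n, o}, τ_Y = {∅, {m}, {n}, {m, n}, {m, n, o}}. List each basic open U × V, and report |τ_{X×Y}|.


Basis B = {∅ × ∅, {p45} × {m}, {p45} × {n}, {p46} × {m}, {p46} × {n}, {p44, p45} × {m}, {p44, p45} × {n}, {p45} × {m, n}, {p45, p46} × {m}, {p45, p46} × {n}, {p46} × {m, n}, {p44, p45, p46} × {m}, {p44, p45, p46} × {n}, {p45} × {m, n, o}, {p46} × {m, n, o}, {p44, p45} × {m, n}, {p45, p46} × {m, n}, {p44, p45} × {m, n, o}, {p44, p45, p46} × {m, n}, {p45, p46} × {m, n, o}, {p44, p45, p46} × {m, n, o}}; |τ_{X×Y}| = 70.

Enumerate products U × V with U ∈ τ_X, V ∈ τ_Y (deduplicated):
  ∅ × ∅ = {} (∅)
  {p45} × {m} = {(p45,m)}
  {p45} × {n} = {(p45,n)}
  {p46} × {m} = {(p46,m)}
  {p46} × {n} = {(p46,n)}
  {p44, p45} × {m} = {(p44,m), (p45,m)}
  {p44, p45} × {n} = {(p44,n), (p45,n)}
  {p45} × {m, n} = {(p45,m), (p45,n)}
  {p45, p46} × {m} = {(p45,m), (p46,m)}
  {p45, p46} × {n} = {(p45,n), (p46,n)}
  {p46} × {m, n} = {(p46,m), (p46,n)}
  {p44, p45, p46} × {m} = {(p44,m), (p45,m), (p46,m)}
  {p44, p45, p46} × {n} = {(p44,n), (p45,n), (p46,n)}
  {p45} × {m, n, o} = {(p45,m), (p45,n), (p45,o)}
  {p46} × {m, n, o} = {(p46,m), (p46,n), (p46,o)}
  {p44, p45} × {m, n} = {(p44,m), (p44,n), (p45,m), (p45,n)}
  {p45, p46} × {m, n} = {(p45,m), (p45,n), (p46,m), (p46,n)}
  {p44, p45} × {m, n, o} = {(p44,m), (p44,n), (p44,o), (p45,m), (p45,n), (p45,o)}
  {p44, p45, p46} × {m, n} = {(p44,m), (p44,n), (p45,m), (p45,n), (p46,m), (p46,n)}
  {p45, p46} × {m, n, o} = {(p45,m), (p45,n), (p45,o), (p46,m), (p46,n), (p46,o)}
  {p44, p45, p46} × {m, n, o} = {(p44,m), (p44,n), (p44,o), (p45,m), (p45,n), (p45,o), (p46,m), (p46,n), (p46,o)}
These 21 distinct sets form the basis B.
Close under arbitrary unions to get τ_{X×Y}; counting gives |τ_{X×Y}| = 70.


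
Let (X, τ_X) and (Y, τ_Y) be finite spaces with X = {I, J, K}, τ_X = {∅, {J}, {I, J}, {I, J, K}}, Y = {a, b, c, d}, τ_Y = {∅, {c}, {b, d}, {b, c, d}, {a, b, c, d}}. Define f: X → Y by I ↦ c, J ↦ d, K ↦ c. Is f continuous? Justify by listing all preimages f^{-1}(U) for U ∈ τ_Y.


f is NOT continuous.

Compute f^{-1}(U) for each U ∈ τ_Y:
  U = ∅: f^{-1}(U) = ∅ ∈ τ_X ✓.
  U = {c}: f^{-1}(U) = {I, K} ∉ τ_X ✗.
  U = {b, d}: f^{-1}(U) = {J} ∈ τ_X ✓.
  U = {b, c, d}: f^{-1}(U) = {I, J, K} ∈ τ_X ✓.
  U = {a, b, c, d}: f^{-1}(U) = {I, J, K} ∈ τ_X ✓.
Found U = {c} with f^{-1}(U) = {I, K} not in τ_X. Therefore f is NOT continuous.


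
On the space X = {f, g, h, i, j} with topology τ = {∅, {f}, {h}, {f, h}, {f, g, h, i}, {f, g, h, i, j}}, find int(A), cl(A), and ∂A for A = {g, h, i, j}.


int(A) = {h}, cl(A) = {g, h, i, j}, ∂A = {g, i, j}.

Closed sets in (X, τ) are complements of opens:
  closed(X, τ) = {∅, {j}, {g, i, j}, {f, g, i, j}, {g, h, i, j}, {f, g, h, i, j}}.
int(A) = ⋃ {U ∈ τ : U ⊆ A}. Opens contained in A: ∅, {h}.
Taking the union of these: int(A) = {h}.
cl(A) = ⋂ {C closed : A ⊆ C}. Closed sets containing A: {g, h, i, j}, {f, g, h, i, j}.
Intersecting these: cl(A) = {g, h, i, j}.
∂A = cl(A) ∖ int(A) = {g, h, i, j} ∖ {h} = {g, i, j}.


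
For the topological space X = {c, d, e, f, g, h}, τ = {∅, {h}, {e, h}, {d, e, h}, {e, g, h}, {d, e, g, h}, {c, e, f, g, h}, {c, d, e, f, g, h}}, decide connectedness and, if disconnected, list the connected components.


(X, τ) is connected.

Find clopen sets (U ∈ τ with X ∖ U ∈ τ):
  U = ∅, X ∖ U = {c, d, e, f, g, h} — both open, so U is clopen.
  U = {c, d, e, f, g, h}, X ∖ U = ∅ — both open, so U is clopen.
Only trivial clopens (∅ and X) exist, so (X, τ) is connected.
Compute connected components by grouping points that agree on all clopens:
  component: {c, d, e, f, g, h}


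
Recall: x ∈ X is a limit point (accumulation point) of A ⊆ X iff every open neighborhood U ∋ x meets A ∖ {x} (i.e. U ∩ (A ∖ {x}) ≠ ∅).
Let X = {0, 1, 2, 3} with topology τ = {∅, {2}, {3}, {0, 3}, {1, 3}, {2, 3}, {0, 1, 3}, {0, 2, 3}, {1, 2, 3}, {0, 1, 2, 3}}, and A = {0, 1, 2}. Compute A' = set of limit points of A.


A' = ∅

For each x ∈ X, list the open sets U ∈ τ with x ∈ U, then check whether U ∩ (A ∖ {x}) ≠ ∅ for every such U.
  x = 0: open {0, 3} ∋ x has {0, 3} ∩ (A ∖ {0}) = ∅, so x is NOT a limit point.
  x = 1: open {1, 3} ∋ x has {1, 3} ∩ (A ∖ {1}) = ∅, so x is NOT a limit point.
  x = 2: open {2} ∋ x has {2} ∩ (A ∖ {2}) = ∅, so x is NOT a limit point.
  x = 3: open {3} ∋ x has {3} ∩ (A ∖ {3}) = ∅, so x is NOT a limit point.
Collecting: A' = ∅.


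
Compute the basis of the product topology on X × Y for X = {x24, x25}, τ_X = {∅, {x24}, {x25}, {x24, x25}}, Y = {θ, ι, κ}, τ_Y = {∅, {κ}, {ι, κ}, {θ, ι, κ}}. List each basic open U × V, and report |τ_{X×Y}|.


Basis B = {∅ × ∅, {x24} × {κ}, {x25} × {κ}, {x24} × {ι, κ}, {x24, x25} × {κ}, {x25} × {ι, κ}, {x24} × {θ, ι, κ}, {x25} × {θ, ι, κ}, {x24, x25} × {ι, κ}, {x24, x25} × {θ, ι, κ}}; |τ_{X×Y}| = 16.

Enumerate products U × V with U ∈ τ_X, V ∈ τ_Y (deduplicated):
  ∅ × ∅ = {} (∅)
  {x24} × {κ} = {(x24,κ)}
  {x25} × {κ} = {(x25,κ)}
  {x24} × {ι, κ} = {(x24,ι), (x24,κ)}
  {x24, x25} × {κ} = {(x24,κ), (x25,κ)}
  {x25} × {ι, κ} = {(x25,ι), (x25,κ)}
  {x24} × {θ, ι, κ} = {(x24,θ), (x24,ι), (x24,κ)}
  {x25} × {θ, ι, κ} = {(x25,θ), (x25,ι), (x25,κ)}
  {x24, x25} × {ι, κ} = {(x24,ι), (x24,κ), (x25,ι), (x25,κ)}
  {x24, x25} × {θ, ι, κ} = {(x24,θ), (x24,ι), (x24,κ), (x25,θ), (x25,ι), (x25,κ)}
These 10 distinct sets form the basis B.
Close under arbitrary unions to get τ_{X×Y}; counting gives |τ_{X×Y}| = 16.


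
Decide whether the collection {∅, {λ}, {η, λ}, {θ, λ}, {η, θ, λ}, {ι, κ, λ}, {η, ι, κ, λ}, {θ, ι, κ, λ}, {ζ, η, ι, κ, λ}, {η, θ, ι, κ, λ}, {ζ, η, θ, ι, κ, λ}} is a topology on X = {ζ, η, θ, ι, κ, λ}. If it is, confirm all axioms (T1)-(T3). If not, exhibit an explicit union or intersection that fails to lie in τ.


τ IS a topology on X.

Axiom (T1): ∅ ∈ τ? Yes; X ∈ τ? Yes.
Axiom (T2/T3): check pairwise unions and intersections of members of τ.
All pairwise intersections and unions checked — each lies in τ. Therefore τ satisfies (T1), (T2), (T3): it IS a topology on X.


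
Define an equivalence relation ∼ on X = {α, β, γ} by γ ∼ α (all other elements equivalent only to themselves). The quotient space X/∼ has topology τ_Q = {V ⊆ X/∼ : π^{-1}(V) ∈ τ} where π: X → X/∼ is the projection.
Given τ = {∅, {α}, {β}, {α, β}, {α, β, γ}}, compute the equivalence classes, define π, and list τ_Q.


X/∼ = {[α=γ], [β]}; |τ_Q| = 3.

Equivalence classes: [α=γ], [β].
Quotient map π: X → X/∼ sends α ↦ [α=γ], β ↦ [β], γ ↦ [α=γ].
For each subset V ⊆ X/∼, compute π^{-1}(V) ⊆ X and check whether π^{-1}(V) ∈ τ. V is open in τ_Q iff π^{-1}(V) ∈ τ.
  V = {}: π^{-1}(V) = ∅ ∈ τ ✓.
  V = {[α=γ]}: π^{-1}(V) = {α, γ} ∉ τ ✗.
  V = {[β]}: π^{-1}(V) = {β} ∈ τ ✓.
  V = {[α=γ], [β]}: π^{-1}(V) = {α, β, γ} ∈ τ ✓.
Open sets in the quotient: τ_Q = {{}, {[β]}, {[α=γ], [β]}} (3 elements).


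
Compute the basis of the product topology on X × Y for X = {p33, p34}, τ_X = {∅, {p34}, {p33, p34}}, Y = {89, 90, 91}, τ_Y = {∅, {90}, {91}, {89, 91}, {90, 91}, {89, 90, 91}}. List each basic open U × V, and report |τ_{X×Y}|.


Basis B = {∅ × ∅, {p34} × {90}, {p34} × {91}, {p33, p34} × {90}, {p33, p34} × {91}, {p34} × {89, 91}, {p34} × {90, 91}, {p34} × {89, 90, 91}, {p33, p34} × {89, 91}, {p33, p34} × {90, 91}, {p33, p34} × {89, 90, 91}}; |τ_{X×Y}| = 18.

Enumerate products U × V with U ∈ τ_X, V ∈ τ_Y (deduplicated):
  ∅ × ∅ = {} (∅)
  {p34} × {90} = {(p34,90)}
  {p34} × {91} = {(p34,91)}
  {p33, p34} × {90} = {(p33,90), (p34,90)}
  {p33, p34} × {91} = {(p33,91), (p34,91)}
  {p34} × {89, 91} = {(p34,89), (p34,91)}
  {p34} × {90, 91} = {(p34,90), (p34,91)}
  {p34} × {89, 90, 91} = {(p34,89), (p34,90), (p34,91)}
  {p33, p34} × {89, 91} = {(p33,89), (p33,91), (p34,89), (p34,91)}
  {p33, p34} × {90, 91} = {(p33,90), (p33,91), (p34,90), (p34,91)}
  {p33, p34} × {89, 90, 91} = {(p33,89), (p33,90), (p33,91), (p34,89), (p34,90), (p34,91)}
These 11 distinct sets form the basis B.
Close under arbitrary unions to get τ_{X×Y}; counting gives |τ_{X×Y}| = 18.


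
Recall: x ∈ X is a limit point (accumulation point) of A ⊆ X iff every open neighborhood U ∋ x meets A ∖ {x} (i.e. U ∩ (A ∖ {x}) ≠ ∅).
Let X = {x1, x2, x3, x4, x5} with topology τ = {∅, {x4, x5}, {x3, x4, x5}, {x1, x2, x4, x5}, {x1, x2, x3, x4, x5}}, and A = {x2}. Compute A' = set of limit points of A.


A' = {x1}

For each x ∈ X, list the open sets U ∈ τ with x ∈ U, then check whether U ∩ (A ∖ {x}) ≠ ∅ for every such U.
  x = x1: opens ∋ x are {x1, x2, x4, x5}, {x1, x2, x3, x4, x5}; each meets A ∖ {x1}, so x IS a limit point.
  x = x2: open {x1, x2, x4, x5} ∋ x has {x1, x2, x4, x5} ∩ (A ∖ {x2}) = ∅, so x is NOT a limit point.
  x = x3: open {x3, x4, x5} ∋ x has {x3, x4, x5} ∩ (A ∖ {x3}) = ∅, so x is NOT a limit point.
  x = x4: open {x4, x5} ∋ x has {x4, x5} ∩ (A ∖ {x4}) = ∅, so x is NOT a limit point.
  x = x5: open {x4, x5} ∋ x has {x4, x5} ∩ (A ∖ {x5}) = ∅, so x is NOT a limit point.
Collecting: A' = {x1}.


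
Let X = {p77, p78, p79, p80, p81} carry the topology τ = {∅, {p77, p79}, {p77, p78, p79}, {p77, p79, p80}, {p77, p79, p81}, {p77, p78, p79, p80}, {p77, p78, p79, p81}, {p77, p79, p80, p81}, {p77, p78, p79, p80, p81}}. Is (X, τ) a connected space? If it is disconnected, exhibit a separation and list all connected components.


(X, τ) is connected.

Find clopen sets (U ∈ τ with X ∖ U ∈ τ):
  U = ∅, X ∖ U = {p77, p78, p79, p80, p81} — both open, so U is clopen.
  U = {p77, p78, p79, p80, p81}, X ∖ U = ∅ — both open, so U is clopen.
Only trivial clopens (∅ and X) exist, so (X, τ) is connected.
Compute connected components by grouping points that agree on all clopens:
  component: {p77, p78, p79, p80, p81}
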